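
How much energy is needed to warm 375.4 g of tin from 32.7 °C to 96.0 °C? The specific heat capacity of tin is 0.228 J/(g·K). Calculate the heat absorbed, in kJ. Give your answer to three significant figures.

q = 5.42 kJ

q = m c ΔT = 375.4 × 0.228 × (96.0 − 32.7)
q = 375.4 × 0.228 × 63.3 = 5418 J = 5.42 kJ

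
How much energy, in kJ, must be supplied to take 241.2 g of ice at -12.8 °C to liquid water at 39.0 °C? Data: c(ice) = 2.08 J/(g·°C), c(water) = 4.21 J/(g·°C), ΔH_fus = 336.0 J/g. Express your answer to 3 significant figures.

q = 127 kJ

q1 (heat ice -12.8→0.0 °C): 241.2 × 2.08 × 12.8 = 6422 J
q2 (melt at 0 °C): 241.2 × 336.0 = 81043 J
q3 (heat water 0.0→39.0 °C): 241.2 × 4.21 × 39.0 = 39603 J
Total: 6422 + 81043 + 39603 = 127068 J = 127 kJ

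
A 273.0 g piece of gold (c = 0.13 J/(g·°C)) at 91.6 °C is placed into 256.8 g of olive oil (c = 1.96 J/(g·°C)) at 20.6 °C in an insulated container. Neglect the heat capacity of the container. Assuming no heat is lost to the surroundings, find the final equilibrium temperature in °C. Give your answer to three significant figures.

Heat lost by gold = heat gained by olive oil.
(273.0)(0.13)(91.6 − T) = (256.8)(1.96)(T − 20.6)
35.49 (91.6 − T) = 503.328 (T − 20.6)
3250.9 − 35.49 T = 503.328 T − 10369
13619.9 = 538.818 T
T = 25.28 °C

T_f = 25.3 °C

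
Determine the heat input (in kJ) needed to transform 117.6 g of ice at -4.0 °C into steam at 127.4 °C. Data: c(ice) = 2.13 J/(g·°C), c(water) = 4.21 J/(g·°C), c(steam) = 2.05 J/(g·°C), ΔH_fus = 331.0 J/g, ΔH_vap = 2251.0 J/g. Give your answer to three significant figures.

q = 361 kJ

q1 (heat ice -4.0→0.0 °C): 117.6 × 2.13 × 4.0 = 1002 J
q2 (melt at 0 °C): 117.6 × 331.0 = 38926 J
q3 (heat water 0.0→100.0 °C): 117.6 × 4.21 × 100.0 = 49510 J
q4 (vaporize at 100 °C): 117.6 × 2251.0 = 264718 J
q5 (heat steam 100.0→127.4 °C): 117.6 × 2.05 × 27.4 = 6606 J
Total: 1002 + 38926 + 49510 + 264718 + 6606 = 360762 J = 361 kJ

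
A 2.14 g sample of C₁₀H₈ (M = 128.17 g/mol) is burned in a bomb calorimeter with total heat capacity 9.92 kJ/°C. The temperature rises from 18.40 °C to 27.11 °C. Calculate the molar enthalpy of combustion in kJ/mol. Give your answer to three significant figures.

ΔH = -5170 kJ/mol

ΔT = 27.11 − 18.40 = 8.71 °C
q_cal = C_cal × ΔT = 9.92 × 8.71 = 86.4032 kJ
n = 2.14 / 128.17 = 0.01670 mol
q_rxn = −q_cal = -86.4032 kJ
ΔH = -86.4032 / 0.01670 = -5174 kJ/mol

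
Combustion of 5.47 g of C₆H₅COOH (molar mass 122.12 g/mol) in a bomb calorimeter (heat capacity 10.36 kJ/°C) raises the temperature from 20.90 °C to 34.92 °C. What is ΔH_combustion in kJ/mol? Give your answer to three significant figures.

ΔH = -3240 kJ/mol

ΔT = 34.92 − 20.90 = 14.02 °C
q_cal = C_cal × ΔT = 10.36 × 14.02 = 145.2472 kJ
n = 5.47 / 122.12 = 0.04479 mol
q_rxn = −q_cal = -145.2472 kJ
ΔH = -145.2472 / 0.04479 = -3243 kJ/mol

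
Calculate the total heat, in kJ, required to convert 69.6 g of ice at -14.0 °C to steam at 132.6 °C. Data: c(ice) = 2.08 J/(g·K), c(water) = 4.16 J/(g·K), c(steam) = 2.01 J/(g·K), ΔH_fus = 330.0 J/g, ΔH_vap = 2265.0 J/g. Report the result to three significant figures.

q1 (heat ice -14.0→0.0 °C): 69.6 × 2.08 × 14.0 = 2027 J
q2 (melt at 0 °C): 69.6 × 330.0 = 22968 J
q3 (heat water 0.0→100.0 °C): 69.6 × 4.16 × 100.0 = 28954 J
q4 (vaporize at 100 °C): 69.6 × 2265.0 = 157644 J
q5 (heat steam 100.0→132.6 °C): 69.6 × 2.01 × 32.6 = 4561 J
Total: 2027 + 22968 + 28954 + 157644 + 4561 = 216154 J = 216 kJ

q = 216 kJ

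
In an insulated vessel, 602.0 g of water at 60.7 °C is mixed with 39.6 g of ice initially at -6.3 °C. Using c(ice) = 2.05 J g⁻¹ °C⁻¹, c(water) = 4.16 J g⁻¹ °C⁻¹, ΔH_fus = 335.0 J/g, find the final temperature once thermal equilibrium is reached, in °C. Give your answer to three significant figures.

Heat to bring ice to 0 °C and melt it: q₁ = 39.6×2.05×6.3 + 39.6×335.0 = 13777 J
Heat the water can supply cooling to 0 °C: 602.0×4.16×60.7 = 152012 J > q₁, so all ice melts.
Energy balance: 602.0×4.16×(60.7 − T) = 13777 + 39.6×4.16×(T − 0)
2504.32(60.7 − T) = 13777 + 164.736 T
152012 − 13777 = 2669.056 T
T = 138235 / 2669.056 = 51.79 °C

T_f = 51.8 °C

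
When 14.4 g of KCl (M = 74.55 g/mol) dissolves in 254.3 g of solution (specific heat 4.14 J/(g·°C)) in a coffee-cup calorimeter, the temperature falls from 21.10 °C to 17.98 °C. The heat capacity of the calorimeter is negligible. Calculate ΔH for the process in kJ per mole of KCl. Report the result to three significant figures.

ΔH = 17.0 kJ/mol

|ΔT| = |17.98 − 21.10| = 3.12 °C
|q_surr| = (254.3 × 4.14) × 3.12 = 1052.802 × 3.12 = 3285 J
n(KCl) = 14.4 / 74.55 = 0.1932 mol
Temperature fell, so q_rxn = +|q_surr| = 3.285 kJ
ΔH = q_rxn / n = 17.00 kJ/mol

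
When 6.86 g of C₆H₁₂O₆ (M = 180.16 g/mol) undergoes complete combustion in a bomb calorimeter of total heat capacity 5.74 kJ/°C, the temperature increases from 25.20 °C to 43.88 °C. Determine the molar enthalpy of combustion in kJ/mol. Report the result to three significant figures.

ΔT = 43.88 − 25.20 = 18.68 °C
q_cal = C_cal × ΔT = 5.74 × 18.68 = 107.2232 kJ
n = 6.86 / 180.16 = 0.03808 mol
q_rxn = −q_cal = -107.2232 kJ
ΔH = -107.2232 / 0.03808 = -2816 kJ/mol

ΔH = -2820 kJ/mol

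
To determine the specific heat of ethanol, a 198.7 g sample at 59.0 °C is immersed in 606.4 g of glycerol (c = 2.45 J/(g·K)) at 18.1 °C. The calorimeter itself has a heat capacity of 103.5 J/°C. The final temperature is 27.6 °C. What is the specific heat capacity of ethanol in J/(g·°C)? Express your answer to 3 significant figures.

q_gained = (606.4 × 2.45 + 103.5) × (27.6 − 18.1) = 15100 J
q_lost = 198.7 × c × (59.0 − 27.6) = 6239.18 c
Set equal: c = 15100 / 6239.18 = 2.42 J/(g·°C)

c = 2.42 J/(g·°C)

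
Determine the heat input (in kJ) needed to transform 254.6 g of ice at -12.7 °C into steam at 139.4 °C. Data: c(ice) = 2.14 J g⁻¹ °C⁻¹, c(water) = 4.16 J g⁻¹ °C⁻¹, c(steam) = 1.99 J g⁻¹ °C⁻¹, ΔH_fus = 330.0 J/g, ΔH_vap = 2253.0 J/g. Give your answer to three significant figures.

q1 (heat ice -12.7→0.0 °C): 254.6 × 2.14 × 12.7 = 6920 J
q2 (melt at 0 °C): 254.6 × 330.0 = 84018 J
q3 (heat water 0.0→100.0 °C): 254.6 × 4.16 × 100.0 = 105914 J
q4 (vaporize at 100 °C): 254.6 × 2253.0 = 573614 J
q5 (heat steam 100.0→139.4 °C): 254.6 × 1.99 × 39.4 = 19962 J
Total: 6920 + 84018 + 105914 + 573614 + 19962 = 790428 J = 790 kJ

q = 790 kJ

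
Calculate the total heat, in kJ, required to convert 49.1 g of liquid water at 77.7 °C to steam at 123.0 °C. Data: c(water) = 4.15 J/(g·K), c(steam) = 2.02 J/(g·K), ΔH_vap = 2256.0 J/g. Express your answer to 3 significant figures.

q = 118 kJ

q1 (heat water 77.7→100.0 °C): 49.1 × 4.15 × 22.3 = 4544 J
q2 (vaporize at 100 °C): 49.1 × 2256.0 = 110770 J
q3 (heat steam 100.0→123.0 °C): 49.1 × 2.02 × 23.0 = 2281 J
Total: 4544 + 110770 + 2281 = 117595 J = 118 kJ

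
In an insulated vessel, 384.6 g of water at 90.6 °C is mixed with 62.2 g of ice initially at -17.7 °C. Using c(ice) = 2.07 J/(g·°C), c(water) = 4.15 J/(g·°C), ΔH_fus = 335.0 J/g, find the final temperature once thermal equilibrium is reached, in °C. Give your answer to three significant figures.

T_f = 65.5 °C

Heat to bring ice to 0 °C and melt it: q₁ = 62.2×2.07×17.7 + 62.2×335.0 = 23116 J
Heat the water can supply cooling to 0 °C: 384.6×4.15×90.6 = 144606 J > q₁, so all ice melts.
Energy balance: 384.6×4.15×(90.6 − T) = 23116 + 62.2×4.15×(T − 0)
1596.09(90.6 − T) = 23116 + 258.13 T
144606 − 23116 = 1854.22 T
T = 121490 / 1854.22 = 65.52 °C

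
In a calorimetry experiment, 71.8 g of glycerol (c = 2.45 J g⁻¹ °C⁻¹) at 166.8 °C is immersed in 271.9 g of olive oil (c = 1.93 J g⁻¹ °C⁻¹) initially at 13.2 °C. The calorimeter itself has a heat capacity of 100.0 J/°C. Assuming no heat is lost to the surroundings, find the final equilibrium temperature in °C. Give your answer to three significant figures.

T_f = 46.9 °C

Heat lost by glycerol = heat gained by olive oil + calorimeter.
(71.8)(2.45)(166.8 − T) = [(271.9)(1.93) + 100.0](T − 13.2)
175.91 (166.8 − T) = 624.767 (T − 13.2)
29342 − 175.91 T = 624.767 T − 8246.9
37588.9 = 800.677 T
T = 46.946 °C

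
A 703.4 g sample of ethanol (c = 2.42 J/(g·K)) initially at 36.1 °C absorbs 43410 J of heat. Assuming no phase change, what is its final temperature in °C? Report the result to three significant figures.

T_f = 61.6 °C

ΔT = q / (m c) = 43410 / (703.4 × 2.42) = 25.50 °C
T_f = 36.1 + 25.50 = 61.60 °C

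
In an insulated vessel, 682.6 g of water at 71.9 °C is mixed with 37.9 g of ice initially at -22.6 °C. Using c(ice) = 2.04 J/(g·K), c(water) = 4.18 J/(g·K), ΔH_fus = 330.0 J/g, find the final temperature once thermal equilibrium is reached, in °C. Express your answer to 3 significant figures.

T_f = 63.4 °C

Heat to bring ice to 0 °C and melt it: q₁ = 37.9×2.04×22.6 + 37.9×330.0 = 14254 J
Heat the water can supply cooling to 0 °C: 682.6×4.18×71.9 = 205150 J > q₁, so all ice melts.
Energy balance: 682.6×4.18×(71.9 − T) = 14254 + 37.9×4.18×(T − 0)
2853.268(71.9 − T) = 14254 + 158.422 T
205150 − 14254 = 3011.690 T
T = 190896 / 3011.690 = 63.39 °C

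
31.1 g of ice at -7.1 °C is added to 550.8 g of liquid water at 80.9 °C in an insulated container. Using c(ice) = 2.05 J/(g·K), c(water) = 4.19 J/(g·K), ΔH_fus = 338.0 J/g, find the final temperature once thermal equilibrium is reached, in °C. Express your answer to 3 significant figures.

Heat to bring ice to 0 °C and melt it: q₁ = 31.1×2.05×7.1 + 31.1×338.0 = 10964 J
Heat the water can supply cooling to 0 °C: 550.8×4.19×80.9 = 186705 J > q₁, so all ice melts.
Energy balance: 550.8×4.19×(80.9 − T) = 10964 + 31.1×4.19×(T − 0)
2307.852(80.9 − T) = 10964 + 130.309 T
186705 − 10964 = 2438.161 T
T = 175741 / 2438.161 = 72.08 °C

T_f = 72.1 °C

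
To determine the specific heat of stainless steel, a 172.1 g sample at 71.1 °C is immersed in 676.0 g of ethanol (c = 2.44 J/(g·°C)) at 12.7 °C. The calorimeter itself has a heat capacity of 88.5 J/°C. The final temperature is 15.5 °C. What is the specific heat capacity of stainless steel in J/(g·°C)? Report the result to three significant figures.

c = 0.509 J/(g·°C)

q_gained = (676.0 × 2.44 + 88.5) × (15.5 − 12.7) = 4866 J
q_lost = 172.1 × c × (71.1 − 15.5) = 9568.76 c
Set equal: c = 4866 / 9568.76 = 0.509 J/(g·°C)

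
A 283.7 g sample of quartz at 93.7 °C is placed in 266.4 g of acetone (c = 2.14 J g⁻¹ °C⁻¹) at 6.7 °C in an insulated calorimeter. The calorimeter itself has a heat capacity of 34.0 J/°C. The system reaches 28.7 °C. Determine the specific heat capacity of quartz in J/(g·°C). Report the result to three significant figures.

q_gained = (266.4 × 2.14 + 34.0) × (28.7 − 6.7) = 13290 J
q_lost = 283.7 × c × (93.7 − 28.7) = 18440.5 c
Set equal: c = 13290 / 18440.5 = 0.721 J/(g·°C)

c = 0.721 J/(g·°C)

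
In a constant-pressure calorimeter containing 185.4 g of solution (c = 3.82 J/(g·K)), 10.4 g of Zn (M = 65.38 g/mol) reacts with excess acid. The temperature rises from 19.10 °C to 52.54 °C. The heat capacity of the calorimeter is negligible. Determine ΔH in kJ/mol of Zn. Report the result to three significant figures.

|ΔT| = |52.54 − 19.10| = 33.44 °C
|q_surr| = (185.4 × 3.82) × 33.44 = 708.228 × 33.44 = 23680 J
n(Zn) = 10.4 / 65.38 = 0.1591 mol
Temperature rose, so q_rxn = −|q_surr| = -23.68 kJ
ΔH = q_rxn / n = -148.8 kJ/mol

ΔH = -149 kJ/mol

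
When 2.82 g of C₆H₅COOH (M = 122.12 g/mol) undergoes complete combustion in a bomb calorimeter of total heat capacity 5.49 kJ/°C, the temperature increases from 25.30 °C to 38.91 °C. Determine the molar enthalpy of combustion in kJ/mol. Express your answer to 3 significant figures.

ΔH = -3240 kJ/mol

ΔT = 38.91 − 25.30 = 13.61 °C
q_cal = C_cal × ΔT = 5.49 × 13.61 = 74.7189 kJ
n = 2.82 / 122.12 = 0.02309 mol
q_rxn = −q_cal = -74.7189 kJ
ΔH = -74.7189 / 0.02309 = -3236 kJ/mol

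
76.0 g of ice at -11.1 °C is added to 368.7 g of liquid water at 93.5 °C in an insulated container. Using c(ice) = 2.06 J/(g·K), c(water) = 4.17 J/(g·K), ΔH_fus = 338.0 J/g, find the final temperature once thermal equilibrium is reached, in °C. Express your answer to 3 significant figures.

T_f = 62.7 °C

Heat to bring ice to 0 °C and melt it: q₁ = 76.0×2.06×11.1 + 76.0×338.0 = 27426 J
Heat the water can supply cooling to 0 °C: 368.7×4.17×93.5 = 143754 J > q₁, so all ice melts.
Energy balance: 368.7×4.17×(93.5 − T) = 27426 + 76.0×4.17×(T − 0)
1537.479(93.5 − T) = 27426 + 316.92 T
143754 − 27426 = 1854.399 T
T = 116328 / 1854.399 = 62.73 °C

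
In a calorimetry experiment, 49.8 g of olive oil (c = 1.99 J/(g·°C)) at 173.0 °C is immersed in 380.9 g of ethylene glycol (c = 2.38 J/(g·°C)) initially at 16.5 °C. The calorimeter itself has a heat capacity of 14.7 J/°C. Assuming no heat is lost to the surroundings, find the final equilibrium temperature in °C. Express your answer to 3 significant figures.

T_f = 31.7 °C

Heat lost by olive oil = heat gained by ethylene glycol + calorimeter.
(49.8)(1.99)(173.0 − T) = [(380.9)(2.38) + 14.7](T − 16.5)
99.102 (173.0 − T) = 921.242 (T − 16.5)
17145 − 99.102 T = 921.242 T − 15200
32345 = 1020.344 T
T = 31.70 °C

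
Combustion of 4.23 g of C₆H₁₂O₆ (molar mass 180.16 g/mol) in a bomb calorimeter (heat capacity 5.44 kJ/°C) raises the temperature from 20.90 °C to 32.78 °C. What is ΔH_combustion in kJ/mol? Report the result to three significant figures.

ΔT = 32.78 − 20.90 = 11.88 °C
q_cal = C_cal × ΔT = 5.44 × 11.88 = 64.6272 kJ
n = 4.23 / 180.16 = 0.02348 mol
q_rxn = −q_cal = -64.6272 kJ
ΔH = -64.6272 / 0.02348 = -2752 kJ/mol

ΔH = -2750 kJ/mol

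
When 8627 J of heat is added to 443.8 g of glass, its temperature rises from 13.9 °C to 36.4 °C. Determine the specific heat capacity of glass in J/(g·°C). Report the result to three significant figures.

c = 0.864 J/(g·°C)

c = q / (m ΔT) = 8627 / (443.8 × 22.5)
c = 8627 / 9985.5 = 0.864 J/(g·°C)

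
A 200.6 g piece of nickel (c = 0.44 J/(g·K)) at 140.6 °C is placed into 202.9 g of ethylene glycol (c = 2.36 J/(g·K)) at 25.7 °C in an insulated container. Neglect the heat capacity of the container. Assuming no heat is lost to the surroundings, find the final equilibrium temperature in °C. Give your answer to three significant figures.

T_f = 43.6 °C

Heat lost by nickel = heat gained by ethylene glycol.
(200.6)(0.44)(140.6 − T) = (202.9)(2.36)(T − 25.7)
88.264 (140.6 − T) = 478.844 (T − 25.7)
12410 − 88.264 T = 478.844 T − 12306
24716 = 567.108 T
T = 43.58 °C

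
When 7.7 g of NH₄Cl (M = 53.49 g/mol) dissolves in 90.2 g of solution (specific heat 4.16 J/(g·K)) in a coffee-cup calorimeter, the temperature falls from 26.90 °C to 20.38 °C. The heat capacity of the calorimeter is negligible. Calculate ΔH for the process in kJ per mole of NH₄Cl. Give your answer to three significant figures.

ΔH = 17.0 kJ/mol

|ΔT| = |20.38 − 26.90| = 6.52 °C
|q_surr| = (90.2 × 4.16) × 6.52 = 375.232 × 6.52 = 2447 J
n(NH₄Cl) = 7.7 / 53.49 = 0.1440 mol
Temperature fell, so q_rxn = +|q_surr| = 2.447 kJ
ΔH = q_rxn / n = 16.99 kJ/mol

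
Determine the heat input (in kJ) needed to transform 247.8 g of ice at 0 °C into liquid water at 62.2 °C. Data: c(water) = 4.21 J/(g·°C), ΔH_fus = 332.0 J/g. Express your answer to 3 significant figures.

q1 (melt at 0 °C): 247.8 × 332.0 = 82270 J
q2 (heat water 0.0→62.2 °C): 247.8 × 4.21 × 62.2 = 64889 J
Total: 82270 + 64889 = 147159 J = 147 kJ

q = 147 kJ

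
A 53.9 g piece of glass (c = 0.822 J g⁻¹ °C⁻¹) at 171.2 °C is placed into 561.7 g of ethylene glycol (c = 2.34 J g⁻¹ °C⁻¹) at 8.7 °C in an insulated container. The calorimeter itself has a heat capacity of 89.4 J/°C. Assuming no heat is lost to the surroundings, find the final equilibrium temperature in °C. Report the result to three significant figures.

T_f = 13.7 °C

Heat lost by glass = heat gained by ethylene glycol + calorimeter.
(53.9)(0.822)(171.2 − T) = [(561.7)(2.34) + 89.4](T − 8.7)
44.3058 (171.2 − T) = 1403.778 (T − 8.7)
7585.2 − 44.3058 T = 1403.778 T − 12213
19798.2 = 1448.0838 T
T = 13.67 °C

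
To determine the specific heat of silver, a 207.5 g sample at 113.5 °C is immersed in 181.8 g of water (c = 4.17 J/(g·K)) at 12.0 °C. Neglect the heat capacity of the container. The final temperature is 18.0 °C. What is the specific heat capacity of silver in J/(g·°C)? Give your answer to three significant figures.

q_gained = (181.8 × 4.17) × (18.0 − 12.0) = 4549 J
q_lost = 207.5 × c × (113.5 − 18.0) = 19816.25 c
Set equal: c = 4549 / 19816.25 = 0.230 J/(g·°C)

c = 0.230 J/(g·°C)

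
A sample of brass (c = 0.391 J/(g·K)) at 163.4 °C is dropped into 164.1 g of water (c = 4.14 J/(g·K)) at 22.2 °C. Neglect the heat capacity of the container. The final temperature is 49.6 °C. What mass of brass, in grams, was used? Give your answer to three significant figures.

q_gained = (164.1 × 4.14) × (49.6 − 22.2) = 18610 J
q_lost = m × 0.391 × (163.4 − 49.6) = 44.4958 m
m = 18610 / 44.4958 = 418 g

m = 418 g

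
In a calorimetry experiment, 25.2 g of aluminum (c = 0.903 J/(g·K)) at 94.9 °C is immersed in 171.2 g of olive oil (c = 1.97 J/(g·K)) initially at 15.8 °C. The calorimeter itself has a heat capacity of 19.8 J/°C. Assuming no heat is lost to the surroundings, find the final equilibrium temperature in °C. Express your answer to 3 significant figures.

Heat lost by aluminum = heat gained by olive oil + calorimeter.
(25.2)(0.903)(94.9 − T) = [(171.2)(1.97) + 19.8](T − 15.8)
22.7556 (94.9 − T) = 357.064 (T − 15.8)
2159.5 − 22.7556 T = 357.064 T − 5641.6
7801.1 = 379.8196 T
T = 20.54 °C

T_f = 20.5 °C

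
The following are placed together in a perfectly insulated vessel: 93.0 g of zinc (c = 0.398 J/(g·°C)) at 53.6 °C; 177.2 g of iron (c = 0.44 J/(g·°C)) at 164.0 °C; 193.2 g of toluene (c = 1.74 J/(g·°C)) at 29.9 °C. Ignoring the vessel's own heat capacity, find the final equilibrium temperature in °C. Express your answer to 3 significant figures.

T_f = 55.0 °C

Σ mᵢcᵢ(T − Tᵢ) = 0  ⇒  T = Σ mᵢcᵢTᵢ / Σ mᵢcᵢ
Σ mᵢcᵢ = 93.0×0.398 + 177.2×0.44 + 193.2×1.74 = 451.150
Σ mᵢcᵢTᵢ = 37.014×53.6 + 77.968×164.0 + 336.168×29.9 = 24822
T = 24822 / 451.150 = 55.02 °C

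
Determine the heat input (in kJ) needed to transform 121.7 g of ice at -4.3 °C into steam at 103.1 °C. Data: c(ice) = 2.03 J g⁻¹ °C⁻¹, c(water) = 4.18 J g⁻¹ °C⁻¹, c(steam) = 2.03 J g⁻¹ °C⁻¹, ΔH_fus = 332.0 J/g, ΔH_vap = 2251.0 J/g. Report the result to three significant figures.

q1 (heat ice -4.3→0.0 °C): 121.7 × 2.03 × 4.3 = 1062 J
q2 (melt at 0 °C): 121.7 × 332.0 = 40404 J
q3 (heat water 0.0→100.0 °C): 121.7 × 4.18 × 100.0 = 50871 J
q4 (vaporize at 100 °C): 121.7 × 2251.0 = 273947 J
q5 (heat steam 100.0→103.1 °C): 121.7 × 2.03 × 3.1 = 766 J
Total: 1062 + 40404 + 50871 + 273947 + 766 = 367050 J = 367 kJ

q = 367 kJ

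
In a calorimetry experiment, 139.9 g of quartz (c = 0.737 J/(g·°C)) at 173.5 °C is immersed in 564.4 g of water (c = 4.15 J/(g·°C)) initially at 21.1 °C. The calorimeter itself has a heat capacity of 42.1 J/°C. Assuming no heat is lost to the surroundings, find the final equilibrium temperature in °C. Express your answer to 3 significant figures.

T_f = 27.4 °C

Heat lost by quartz = heat gained by water + calorimeter.
(139.9)(0.737)(173.5 − T) = [(564.4)(4.15) + 42.1](T − 21.1)
103.1063 (173.5 − T) = 2384.36 (T − 21.1)
17889 − 103.1063 T = 2384.36 T − 50310
68199 = 2487.4663 T
T = 27.42 °C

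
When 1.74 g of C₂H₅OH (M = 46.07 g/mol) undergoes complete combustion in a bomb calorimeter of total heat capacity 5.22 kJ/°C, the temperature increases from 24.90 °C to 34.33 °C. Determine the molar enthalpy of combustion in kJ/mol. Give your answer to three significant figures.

ΔT = 34.33 − 24.90 = 9.43 °C
q_cal = C_cal × ΔT = 5.22 × 9.43 = 49.2246 kJ
n = 1.74 / 46.07 = 0.03777 mol
q_rxn = −q_cal = -49.2246 kJ
ΔH = -49.2246 / 0.03777 = -1303 kJ/mol

ΔH = -1300 kJ/mol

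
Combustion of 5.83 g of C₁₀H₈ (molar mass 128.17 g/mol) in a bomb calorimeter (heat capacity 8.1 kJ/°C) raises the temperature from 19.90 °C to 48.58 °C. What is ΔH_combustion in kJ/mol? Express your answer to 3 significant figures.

ΔH = -5110 kJ/mol

ΔT = 48.58 − 19.90 = 28.68 °C
q_cal = C_cal × ΔT = 8.1 × 28.68 = 232.308 kJ
n = 5.83 / 128.17 = 0.04549 mol
q_rxn = −q_cal = -232.308 kJ
ΔH = -232.308 / 0.04549 = -5107 kJ/mol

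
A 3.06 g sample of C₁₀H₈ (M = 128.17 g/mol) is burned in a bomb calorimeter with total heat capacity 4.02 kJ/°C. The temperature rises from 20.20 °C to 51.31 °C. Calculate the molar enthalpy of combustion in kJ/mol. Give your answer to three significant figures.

ΔT = 51.31 − 20.20 = 31.11 °C
q_cal = C_cal × ΔT = 4.02 × 31.11 = 125.0622 kJ
n = 3.06 / 128.17 = 0.02387 mol
q_rxn = −q_cal = -125.0622 kJ
ΔH = -125.0622 / 0.02387 = -5239 kJ/mol

ΔH = -5240 kJ/mol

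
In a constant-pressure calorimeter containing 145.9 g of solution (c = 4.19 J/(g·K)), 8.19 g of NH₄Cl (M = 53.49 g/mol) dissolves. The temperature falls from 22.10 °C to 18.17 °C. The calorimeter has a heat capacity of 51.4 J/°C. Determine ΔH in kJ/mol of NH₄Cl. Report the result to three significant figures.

|ΔT| = |18.17 − 22.10| = 3.93 °C
|q_surr| = (145.9 × 4.19 + 51.4) × 3.93 = 662.721 × 3.93 = 2604 J
n(NH₄Cl) = 8.19 / 53.49 = 0.1531 mol
Temperature fell, so q_rxn = +|q_surr| = 2.604 kJ
ΔH = q_rxn / n = 17.01 kJ/mol

ΔH = 17.0 kJ/mol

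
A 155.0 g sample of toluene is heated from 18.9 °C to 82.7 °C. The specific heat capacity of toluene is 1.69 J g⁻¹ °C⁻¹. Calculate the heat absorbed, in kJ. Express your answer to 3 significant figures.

q = 16.7 kJ

q = m c ΔT = 155.0 × 1.69 × (82.7 − 18.9)
q = 155.0 × 1.69 × 63.8 = 16710 J = 16.7 kJ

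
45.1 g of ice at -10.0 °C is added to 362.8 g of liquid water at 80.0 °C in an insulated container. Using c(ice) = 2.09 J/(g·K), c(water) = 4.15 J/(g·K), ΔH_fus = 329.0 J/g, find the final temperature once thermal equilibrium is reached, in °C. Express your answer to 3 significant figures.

Heat to bring ice to 0 °C and melt it: q₁ = 45.1×2.09×10.0 + 45.1×329.0 = 15780 J
Heat the water can supply cooling to 0 °C: 362.8×4.15×80.0 = 120450 J > q₁, so all ice melts.
Energy balance: 362.8×4.15×(80.0 − T) = 15780 + 45.1×4.15×(T − 0)
1505.62(80.0 − T) = 15780 + 187.165 T
120450 − 15780 = 1692.785 T
T = 104670 / 1692.785 = 61.83 °C

T_f = 61.8 °C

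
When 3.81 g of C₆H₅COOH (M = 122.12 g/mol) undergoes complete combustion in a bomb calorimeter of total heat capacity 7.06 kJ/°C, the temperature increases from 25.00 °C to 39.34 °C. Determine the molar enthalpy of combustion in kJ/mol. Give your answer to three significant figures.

ΔH = -3250 kJ/mol

ΔT = 39.34 − 25.00 = 14.34 °C
q_cal = C_cal × ΔT = 7.06 × 14.34 = 101.2404 kJ
n = 3.81 / 122.12 = 0.0311988 mol
q_rxn = −q_cal = -101.2404 kJ
ΔH = -101.2404 / 0.0311988 = -3245 kJ/mol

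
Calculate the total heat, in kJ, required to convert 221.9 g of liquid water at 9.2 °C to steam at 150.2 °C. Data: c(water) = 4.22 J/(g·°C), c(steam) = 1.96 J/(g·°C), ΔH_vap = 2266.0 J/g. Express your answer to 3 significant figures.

q = 610 kJ

q1 (heat water 9.2→100.0 °C): 221.9 × 4.22 × 90.8 = 85027 J
q2 (vaporize at 100 °C): 221.9 × 2266.0 = 502825 J
q3 (heat steam 100.0→150.2 °C): 221.9 × 1.96 × 50.2 = 21833 J
Total: 85027 + 502825 + 21833 = 609685 J = 610 kJ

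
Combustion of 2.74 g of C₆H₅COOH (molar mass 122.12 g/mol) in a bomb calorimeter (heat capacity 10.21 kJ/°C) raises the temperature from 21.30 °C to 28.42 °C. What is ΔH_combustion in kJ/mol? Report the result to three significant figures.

ΔH = -3240 kJ/mol

ΔT = 28.42 − 21.30 = 7.12 °C
q_cal = C_cal × ΔT = 10.21 × 7.12 = 72.6952 kJ
n = 2.74 / 122.12 = 0.02244 mol
q_rxn = −q_cal = -72.6952 kJ
ΔH = -72.6952 / 0.02244 = -3240 kJ/mol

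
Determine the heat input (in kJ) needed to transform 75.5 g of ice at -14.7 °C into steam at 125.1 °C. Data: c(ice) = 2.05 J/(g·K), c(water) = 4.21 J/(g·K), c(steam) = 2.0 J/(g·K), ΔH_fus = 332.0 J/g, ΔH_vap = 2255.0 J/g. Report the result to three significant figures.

q1 (heat ice -14.7→0.0 °C): 75.5 × 2.05 × 14.7 = 2275 J
q2 (melt at 0 °C): 75.5 × 332.0 = 25066 J
q3 (heat water 0.0→100.0 °C): 75.5 × 4.21 × 100.0 = 31786 J
q4 (vaporize at 100 °C): 75.5 × 2255.0 = 170253 J
q5 (heat steam 100.0→125.1 °C): 75.5 × 2.0 × 25.1 = 3790 J
Total: 2275 + 25066 + 31786 + 170253 + 3790 = 233170 J = 233 kJ

q = 233 kJ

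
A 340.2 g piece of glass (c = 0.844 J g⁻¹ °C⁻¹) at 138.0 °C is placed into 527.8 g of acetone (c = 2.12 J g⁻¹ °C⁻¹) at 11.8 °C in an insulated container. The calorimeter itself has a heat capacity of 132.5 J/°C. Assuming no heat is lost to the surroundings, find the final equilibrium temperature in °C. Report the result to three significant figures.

T_f = 35.4 °C

Heat lost by glass = heat gained by acetone + calorimeter.
(340.2)(0.844)(138.0 − T) = [(527.8)(2.12) + 132.5](T − 11.8)
287.1288 (138.0 − T) = 1251.436 (T − 11.8)
39624 − 287.1288 T = 1251.436 T − 14767
54391 = 1538.5648 T
T = 35.35 °C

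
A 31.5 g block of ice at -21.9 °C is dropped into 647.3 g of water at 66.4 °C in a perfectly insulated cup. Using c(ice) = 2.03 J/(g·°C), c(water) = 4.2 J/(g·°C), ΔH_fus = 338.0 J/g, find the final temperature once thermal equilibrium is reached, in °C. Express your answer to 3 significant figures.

T_f = 59.1 °C

Heat to bring ice to 0 °C and melt it: q₁ = 31.5×2.03×21.9 + 31.5×338.0 = 12047 J
Heat the water can supply cooling to 0 °C: 647.3×4.2×66.4 = 180519 J > q₁, so all ice melts.
Energy balance: 647.3×4.2×(66.4 − T) = 12047 + 31.5×4.2×(T − 0)
2718.66(66.4 − T) = 12047 + 132.3 T
180519 − 12047 = 2850.96 T
T = 168472 / 2850.96 = 59.09 °C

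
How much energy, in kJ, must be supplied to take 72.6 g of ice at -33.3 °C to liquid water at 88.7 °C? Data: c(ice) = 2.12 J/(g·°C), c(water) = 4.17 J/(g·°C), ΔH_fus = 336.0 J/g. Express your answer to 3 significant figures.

q1 (heat ice -33.3→0.0 °C): 72.6 × 2.12 × 33.3 = 5125 J
q2 (melt at 0 °C): 72.6 × 336.0 = 24394 J
q3 (heat water 0.0→88.7 °C): 72.6 × 4.17 × 88.7 = 26853 J
Total: 5125 + 24394 + 26853 = 56372 J = 56.4 kJ

q = 56.4 kJ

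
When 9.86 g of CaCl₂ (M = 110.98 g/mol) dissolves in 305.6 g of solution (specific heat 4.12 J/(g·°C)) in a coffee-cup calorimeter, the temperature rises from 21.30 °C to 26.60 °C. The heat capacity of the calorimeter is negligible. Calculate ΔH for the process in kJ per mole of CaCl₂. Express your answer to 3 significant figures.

|ΔT| = |26.60 − 21.30| = 5.30 °C
|q_surr| = (305.6 × 4.12) × 5.30 = 1259.072 × 5.30 = 6673 J
n(CaCl₂) = 9.86 / 110.98 = 0.08884 mol
Temperature rose, so q_rxn = −|q_surr| = -6.673 kJ
ΔH = q_rxn / n = -75.11 kJ/mol

ΔH = -75.1 kJ/mol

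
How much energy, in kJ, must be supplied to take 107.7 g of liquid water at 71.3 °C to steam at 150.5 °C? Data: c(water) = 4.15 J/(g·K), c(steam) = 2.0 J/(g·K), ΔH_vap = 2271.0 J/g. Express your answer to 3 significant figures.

q = 268 kJ

q1 (heat water 71.3→100.0 °C): 107.7 × 4.15 × 28.7 = 12828 J
q2 (vaporize at 100 °C): 107.7 × 2271.0 = 244587 J
q3 (heat steam 100.0→150.5 °C): 107.7 × 2.0 × 50.5 = 10878 J
Total: 12828 + 244587 + 10878 = 268293 J = 268 kJ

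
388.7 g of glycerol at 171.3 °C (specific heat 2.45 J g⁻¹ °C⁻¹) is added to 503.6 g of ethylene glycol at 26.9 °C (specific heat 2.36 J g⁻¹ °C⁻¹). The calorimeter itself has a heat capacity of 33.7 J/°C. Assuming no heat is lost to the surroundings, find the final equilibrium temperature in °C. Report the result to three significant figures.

T_f = 90.1 °C

Heat lost by glycerol = heat gained by ethylene glycol + calorimeter.
(388.7)(2.45)(171.3 − T) = [(503.6)(2.36) + 33.7](T − 26.9)
952.315 (171.3 − T) = 1222.196 (T − 26.9)
163130 − 952.315 T = 1222.196 T − 32877
196007 = 2174.511 T
T = 90.14 °C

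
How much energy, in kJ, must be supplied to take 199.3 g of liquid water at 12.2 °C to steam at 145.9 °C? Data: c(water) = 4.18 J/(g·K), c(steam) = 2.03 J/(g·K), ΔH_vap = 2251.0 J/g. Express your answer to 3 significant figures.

q = 540 kJ

q1 (heat water 12.2→100.0 °C): 199.3 × 4.18 × 87.8 = 73144 J
q2 (vaporize at 100 °C): 199.3 × 2251.0 = 448624 J
q3 (heat steam 100.0→145.9 °C): 199.3 × 2.03 × 45.9 = 18570 J
Total: 73144 + 448624 + 18570 = 540338 J = 540 kJ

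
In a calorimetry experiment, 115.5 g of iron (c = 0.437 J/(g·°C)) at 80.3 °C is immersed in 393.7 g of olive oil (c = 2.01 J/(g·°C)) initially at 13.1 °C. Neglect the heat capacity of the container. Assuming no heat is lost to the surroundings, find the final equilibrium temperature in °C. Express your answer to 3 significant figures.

T_f = 17.1 °C

Heat lost by iron = heat gained by olive oil.
(115.5)(0.437)(80.3 − T) = (393.7)(2.01)(T − 13.1)
50.4735 (80.3 − T) = 791.337 (T − 13.1)
4053.0 − 50.4735 T = 791.337 T − 10367
14420.0 = 841.8105 T
T = 17.13 °C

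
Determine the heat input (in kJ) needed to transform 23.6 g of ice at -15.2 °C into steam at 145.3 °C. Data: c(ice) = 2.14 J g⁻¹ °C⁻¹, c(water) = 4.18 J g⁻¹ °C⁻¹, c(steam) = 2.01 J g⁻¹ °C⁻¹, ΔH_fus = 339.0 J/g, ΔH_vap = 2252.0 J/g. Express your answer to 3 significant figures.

q1 (heat ice -15.2→0.0 °C): 23.6 × 2.14 × 15.2 = 768 J
q2 (melt at 0 °C): 23.6 × 339.0 = 8000 J
q3 (heat water 0.0→100.0 °C): 23.6 × 4.18 × 100.0 = 9865 J
q4 (vaporize at 100 °C): 23.6 × 2252.0 = 53147 J
q5 (heat steam 100.0→145.3 °C): 23.6 × 2.01 × 45.3 = 2149 J
Total: 768 + 8000 + 9865 + 53147 + 2149 = 73929 J = 73.9 kJ

q = 73.9 kJ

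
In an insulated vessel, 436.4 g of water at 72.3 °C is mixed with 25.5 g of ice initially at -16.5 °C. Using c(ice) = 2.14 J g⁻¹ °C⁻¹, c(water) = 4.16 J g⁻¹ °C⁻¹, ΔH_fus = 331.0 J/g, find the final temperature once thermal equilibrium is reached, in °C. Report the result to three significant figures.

T_f = 63.4 °C

Heat to bring ice to 0 °C and melt it: q₁ = 25.5×2.14×16.5 + 25.5×331.0 = 9340.9 J
Heat the water can supply cooling to 0 °C: 436.4×4.16×72.3 = 131255 J > q₁, so all ice melts.
Energy balance: 436.4×4.16×(72.3 − T) = 9340.9 + 25.5×4.16×(T − 0)
1815.424(72.3 − T) = 9340.9 + 106.08 T
131255 − 9340.9 = 1921.504 T
T = 121914.1 / 1921.504 = 63.447 °C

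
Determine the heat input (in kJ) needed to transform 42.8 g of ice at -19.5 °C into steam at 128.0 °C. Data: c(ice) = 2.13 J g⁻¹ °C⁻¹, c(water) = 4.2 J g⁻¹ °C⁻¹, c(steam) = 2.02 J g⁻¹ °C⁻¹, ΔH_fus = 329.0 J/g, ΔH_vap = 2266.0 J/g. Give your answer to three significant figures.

q1 (heat ice -19.5→0.0 °C): 42.8 × 2.13 × 19.5 = 1778 J
q2 (melt at 0 °C): 42.8 × 329.0 = 14081 J
q3 (heat water 0.0→100.0 °C): 42.8 × 4.2 × 100.0 = 17976 J
q4 (vaporize at 100 °C): 42.8 × 2266.0 = 96985 J
q5 (heat steam 100.0→128.0 °C): 42.8 × 2.02 × 28.0 = 2421 J
Total: 1778 + 14081 + 17976 + 96985 + 2421 = 133241 J = 133 kJ

q = 133 kJ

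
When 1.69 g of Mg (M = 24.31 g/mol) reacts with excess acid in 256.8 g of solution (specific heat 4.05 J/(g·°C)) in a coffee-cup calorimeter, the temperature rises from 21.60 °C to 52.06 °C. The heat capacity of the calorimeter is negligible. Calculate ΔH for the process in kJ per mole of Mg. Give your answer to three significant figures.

ΔH = -456 kJ/mol

|ΔT| = |52.06 − 21.60| = 30.46 °C
|q_surr| = (256.8 × 4.05) × 30.46 = 1040.04 × 30.46 = 31680 J
n(Mg) = 1.69 / 24.31 = 0.06952 mol
Temperature rose, so q_rxn = −|q_surr| = -31.68 kJ
ΔH = q_rxn / n = -455.7 kJ/mol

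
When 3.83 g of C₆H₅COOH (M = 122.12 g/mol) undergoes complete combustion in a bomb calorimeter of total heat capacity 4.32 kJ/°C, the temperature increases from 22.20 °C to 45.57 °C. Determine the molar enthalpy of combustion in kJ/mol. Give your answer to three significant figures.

ΔH = -3220 kJ/mol

ΔT = 45.57 − 22.20 = 23.37 °C
q_cal = C_cal × ΔT = 4.32 × 23.37 = 100.9584 kJ
n = 3.83 / 122.12 = 0.03136 mol
q_rxn = −q_cal = -100.9584 kJ
ΔH = -100.9584 / 0.03136 = -3219 kJ/mol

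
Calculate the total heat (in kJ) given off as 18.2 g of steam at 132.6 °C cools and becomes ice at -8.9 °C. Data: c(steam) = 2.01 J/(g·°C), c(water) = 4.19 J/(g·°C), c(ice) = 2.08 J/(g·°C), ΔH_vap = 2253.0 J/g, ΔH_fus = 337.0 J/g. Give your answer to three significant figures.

q1 (cool steam 132.6→100 °C): 18.2 × 2.01 × 32.6 = 1193 J
q2 (condense at 100 °C): 18.2 × 2253.0 = 41005 J
q3 (cool water 100→0 °C): 18.2 × 4.19 × 100.0 = 7626 J
q4 (freeze at 0 °C): 18.2 × 337.0 = 6133 J
q5 (cool ice 0→-8.9 °C): 18.2 × 2.08 × 8.9 = 337 J
Total: 1193 + 41005 + 7626 + 6133 + 337 = 56294 J = 56.3 kJ

q = 56.3 kJ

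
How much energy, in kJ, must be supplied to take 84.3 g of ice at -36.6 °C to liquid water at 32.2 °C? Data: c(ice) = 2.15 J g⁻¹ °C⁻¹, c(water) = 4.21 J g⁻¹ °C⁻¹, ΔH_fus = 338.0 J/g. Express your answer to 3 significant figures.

q = 46.6 kJ

q1 (heat ice -36.6→0.0 °C): 84.3 × 2.15 × 36.6 = 6634 J
q2 (melt at 0 °C): 84.3 × 338.0 = 28493 J
q3 (heat water 0.0→32.2 °C): 84.3 × 4.21 × 32.2 = 11428 J
Total: 6634 + 28493 + 11428 = 46555 J = 46.6 kJ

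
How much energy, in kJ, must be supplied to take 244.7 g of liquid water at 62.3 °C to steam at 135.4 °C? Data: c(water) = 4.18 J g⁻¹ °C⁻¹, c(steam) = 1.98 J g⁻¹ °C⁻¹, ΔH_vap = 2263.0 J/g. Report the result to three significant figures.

q = 609 kJ

q1 (heat water 62.3→100.0 °C): 244.7 × 4.18 × 37.7 = 38561 J
q2 (vaporize at 100 °C): 244.7 × 2263.0 = 553756 J
q3 (heat steam 100.0→135.4 °C): 244.7 × 1.98 × 35.4 = 17152 J
Total: 38561 + 553756 + 17152 = 609469 J = 609 kJ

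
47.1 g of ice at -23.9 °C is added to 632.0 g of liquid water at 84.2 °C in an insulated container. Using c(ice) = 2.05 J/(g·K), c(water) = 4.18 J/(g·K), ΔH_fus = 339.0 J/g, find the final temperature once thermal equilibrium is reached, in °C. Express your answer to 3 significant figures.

T_f = 71.9 °C

Heat to bring ice to 0 °C and melt it: q₁ = 47.1×2.05×23.9 + 47.1×339.0 = 18275 J
Heat the water can supply cooling to 0 °C: 632.0×4.18×84.2 = 222436 J > q₁, so all ice melts.
Energy balance: 632.0×4.18×(84.2 − T) = 18275 + 47.1×4.18×(T − 0)
2641.76(84.2 − T) = 18275 + 196.878 T
222436 − 18275 = 2838.638 T
T = 204161 / 2838.638 = 71.92 °C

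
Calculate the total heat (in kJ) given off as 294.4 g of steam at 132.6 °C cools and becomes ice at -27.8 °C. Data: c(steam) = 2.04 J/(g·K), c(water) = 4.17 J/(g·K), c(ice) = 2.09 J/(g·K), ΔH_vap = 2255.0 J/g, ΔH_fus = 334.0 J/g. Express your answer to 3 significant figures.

q1 (cool steam 132.6→100 °C): 294.4 × 2.04 × 32.6 = 19579 J
q2 (condense at 100 °C): 294.4 × 2255.0 = 663872 J
q3 (cool water 100→0 °C): 294.4 × 4.17 × 100.0 = 122765 J
q4 (freeze at 0 °C): 294.4 × 334.0 = 98330 J
q5 (cool ice 0→-27.8 °C): 294.4 × 2.09 × 27.8 = 17105 J
Total: 19579 + 663872 + 122765 + 98330 + 17105 = 921651 J = 922 kJ

q = 922 kJ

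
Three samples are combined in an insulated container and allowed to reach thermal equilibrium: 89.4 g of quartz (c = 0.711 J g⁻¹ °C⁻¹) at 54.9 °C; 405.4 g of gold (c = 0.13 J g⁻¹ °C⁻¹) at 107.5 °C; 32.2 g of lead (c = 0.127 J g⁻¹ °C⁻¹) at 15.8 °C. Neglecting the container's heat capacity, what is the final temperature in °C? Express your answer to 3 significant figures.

Σ mᵢcᵢ(T − Tᵢ) = 0  ⇒  T = Σ mᵢcᵢTᵢ / Σ mᵢcᵢ
Σ mᵢcᵢ = 89.4×0.711 + 405.4×0.13 + 32.2×0.127 = 120.3548
Σ mᵢcᵢTᵢ = 63.5634×54.9 + 52.702×107.5 + 4.0894×15.8 = 9219.7
T = 9219.7 / 120.3548 = 76.60 °C

T_f = 76.6 °C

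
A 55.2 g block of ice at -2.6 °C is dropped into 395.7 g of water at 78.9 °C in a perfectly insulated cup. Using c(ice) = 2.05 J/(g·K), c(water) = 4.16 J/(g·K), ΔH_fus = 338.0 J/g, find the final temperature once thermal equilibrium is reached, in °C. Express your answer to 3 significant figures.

T_f = 59.1 °C

Heat to bring ice to 0 °C and melt it: q₁ = 55.2×2.05×2.6 + 55.2×338.0 = 18952 J
Heat the water can supply cooling to 0 °C: 395.7×4.16×78.9 = 129878 J > q₁, so all ice melts.
Energy balance: 395.7×4.16×(78.9 − T) = 18952 + 55.2×4.16×(T − 0)
1646.112(78.9 − T) = 18952 + 229.632 T
129878 − 18952 = 1875.744 T
T = 110926 / 1875.744 = 59.14 °C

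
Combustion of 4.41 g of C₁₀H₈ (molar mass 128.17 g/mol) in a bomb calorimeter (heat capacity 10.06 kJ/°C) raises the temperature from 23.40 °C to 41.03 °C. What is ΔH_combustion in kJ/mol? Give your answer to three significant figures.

ΔT = 41.03 − 23.40 = 17.63 °C
q_cal = C_cal × ΔT = 10.06 × 17.63 = 177.3578 kJ
n = 4.41 / 128.17 = 0.03441 mol
q_rxn = −q_cal = -177.3578 kJ
ΔH = -177.3578 / 0.03441 = -5154 kJ/mol

ΔH = -5150 kJ/mol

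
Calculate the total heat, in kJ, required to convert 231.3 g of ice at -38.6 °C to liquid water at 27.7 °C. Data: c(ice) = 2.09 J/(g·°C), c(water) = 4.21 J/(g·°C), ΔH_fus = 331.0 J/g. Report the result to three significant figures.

q = 122 kJ

q1 (heat ice -38.6→0.0 °C): 231.3 × 2.09 × 38.6 = 18660 J
q2 (melt at 0 °C): 231.3 × 331.0 = 76560 J
q3 (heat water 0.0→27.7 °C): 231.3 × 4.21 × 27.7 = 26974 J
Total: 18660 + 76560 + 26974 = 122194 J = 122 kJ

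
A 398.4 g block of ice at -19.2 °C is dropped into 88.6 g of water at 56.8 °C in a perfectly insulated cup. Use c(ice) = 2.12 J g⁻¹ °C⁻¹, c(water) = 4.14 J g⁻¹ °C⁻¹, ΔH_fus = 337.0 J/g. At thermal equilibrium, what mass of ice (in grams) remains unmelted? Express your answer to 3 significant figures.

m_ice remaining = 385 g

Heat to warm all ice to 0 °C: 398.4×2.12×19.2 = 16216 J
Heat released by water cooling to 0 °C: 88.6×4.14×56.8 = 20834 J
20834 J < 16216 + 398.4×337.0 = 150476.8 J, so not all ice melts; final T = 0 °C.
Heat left for melting: 20834 − 16216 = 4618 J
Mass melted = 4618 / 337.0 = 13.70 g
Ice remaining = 398.4 − 13.70 = 384.70 g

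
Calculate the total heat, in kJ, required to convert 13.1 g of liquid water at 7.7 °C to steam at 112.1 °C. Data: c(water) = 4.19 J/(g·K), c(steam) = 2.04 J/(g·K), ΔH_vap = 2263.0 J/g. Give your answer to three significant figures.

q1 (heat water 7.7→100.0 °C): 13.1 × 4.19 × 92.3 = 5066 J
q2 (vaporize at 100 °C): 13.1 × 2263.0 = 29645 J
q3 (heat steam 100.0→112.1 °C): 13.1 × 2.04 × 12.1 = 323 J
Total: 5066 + 29645 + 323 = 35034 J = 35.0 kJ

q = 35.0 kJ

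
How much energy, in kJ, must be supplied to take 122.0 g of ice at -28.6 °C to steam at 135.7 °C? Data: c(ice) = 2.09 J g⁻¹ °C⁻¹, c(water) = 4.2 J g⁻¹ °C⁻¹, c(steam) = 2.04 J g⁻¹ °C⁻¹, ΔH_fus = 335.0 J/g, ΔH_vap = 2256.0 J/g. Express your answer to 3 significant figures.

q = 384 kJ

q1 (heat ice -28.6→0.0 °C): 122.0 × 2.09 × 28.6 = 7292 J
q2 (melt at 0 °C): 122.0 × 335.0 = 40870 J
q3 (heat water 0.0→100.0 °C): 122.0 × 4.2 × 100.0 = 51240 J
q4 (vaporize at 100 °C): 122.0 × 2256.0 = 275232 J
q5 (heat steam 100.0→135.7 °C): 122.0 × 2.04 × 35.7 = 8885 J
Total: 7292 + 40870 + 51240 + 275232 + 8885 = 383519 J = 384 kJ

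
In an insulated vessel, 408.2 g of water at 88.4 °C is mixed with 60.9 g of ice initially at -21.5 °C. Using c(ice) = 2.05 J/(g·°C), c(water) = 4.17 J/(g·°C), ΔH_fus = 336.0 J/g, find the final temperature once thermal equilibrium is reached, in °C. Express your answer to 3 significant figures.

T_f = 65.1 °C

Heat to bring ice to 0 °C and melt it: q₁ = 60.9×2.05×21.5 + 60.9×336.0 = 23147 J
Heat the water can supply cooling to 0 °C: 408.2×4.17×88.4 = 150474 J > q₁, so all ice melts.
Energy balance: 408.2×4.17×(88.4 − T) = 23147 + 60.9×4.17×(T − 0)
1702.194(88.4 − T) = 23147 + 253.953 T
150474 − 23147 = 1956.147 T
T = 127327 / 1956.147 = 65.09 °C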